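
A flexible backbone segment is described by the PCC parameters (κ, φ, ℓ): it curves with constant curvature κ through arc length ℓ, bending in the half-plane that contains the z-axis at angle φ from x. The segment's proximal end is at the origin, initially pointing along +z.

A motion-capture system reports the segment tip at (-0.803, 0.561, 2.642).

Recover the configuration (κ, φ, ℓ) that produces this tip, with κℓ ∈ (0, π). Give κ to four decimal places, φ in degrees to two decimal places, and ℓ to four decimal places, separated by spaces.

ρ = √(x²+y²) = √(-0.803² + 0.561²) = 0.97956
φ = atan2(y, x) mod 360° = atan2(0.561, -0.803) = 145.0607°
|p|² = ρ² + z² = 0.97956² + 2.642² = 7.93969
κ = 2ρ / |p|² = 2×0.97956 / 7.93969 = 0.24675
θ = 2·atan2(ρ, z) = 2·atan2(0.97956, 2.642) = 0.71010 rad
ℓ = θ/κ = 0.71010/0.24675 = 2.87783

0.2467 145.06 2.8778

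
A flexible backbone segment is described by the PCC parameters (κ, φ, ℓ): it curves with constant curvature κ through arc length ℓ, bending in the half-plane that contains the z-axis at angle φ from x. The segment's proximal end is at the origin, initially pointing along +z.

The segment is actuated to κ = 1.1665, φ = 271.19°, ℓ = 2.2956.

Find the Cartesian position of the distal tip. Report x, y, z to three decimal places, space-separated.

0.034 -1.624 0.383

θ = κ·ℓ = 1.1665 × 2.2956 = 2.67782 rad
ρ = (1 − cos θ)/κ = (1 − -0.89437)/1.1665 = 1.62398
z = sin θ / κ = 0.44733/1.1665 = 0.38348
x = ρ cos φ = 1.62398 × cos(271.19°) = 0.03373
y = ρ sin φ = 1.62398 × sin(271.19°) = -1.62363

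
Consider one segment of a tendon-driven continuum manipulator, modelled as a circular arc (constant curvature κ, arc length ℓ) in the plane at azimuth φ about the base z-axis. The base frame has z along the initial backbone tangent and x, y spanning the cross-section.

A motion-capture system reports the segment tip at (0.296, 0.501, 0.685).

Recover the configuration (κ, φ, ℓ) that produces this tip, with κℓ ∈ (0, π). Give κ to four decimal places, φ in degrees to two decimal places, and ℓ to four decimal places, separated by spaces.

ρ = √(x²+y²) = √(0.296² + 0.501²) = 0.58191
φ = atan2(y, x) mod 360° = atan2(0.501, 0.296) = 59.4246°
|p|² = ρ² + z² = 0.58191² + 0.685² = 0.80784
κ = 2ρ / |p|² = 2×0.58191 / 0.80784 = 1.44065
θ = 2·atan2(ρ, z) = 2·atan2(0.58191, 0.685) = 1.40841 rad
ℓ = θ/κ = 1.40841/1.44065 = 0.97762

1.4406 59.42 0.9776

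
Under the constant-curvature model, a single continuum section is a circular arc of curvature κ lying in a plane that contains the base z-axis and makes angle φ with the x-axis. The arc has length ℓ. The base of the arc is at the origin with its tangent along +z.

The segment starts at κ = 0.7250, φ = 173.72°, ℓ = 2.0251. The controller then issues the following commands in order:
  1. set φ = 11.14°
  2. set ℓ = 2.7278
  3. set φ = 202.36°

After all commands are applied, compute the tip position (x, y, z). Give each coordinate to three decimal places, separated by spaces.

initial: κ=0.7250, φ=173.72°, ℓ=2.0251
cmd 1: set φ=11.14° → (κ,φ,ℓ)=(0.7250,11.14°,2.0251) → tip=(1.2147,0.2392,1.3721)
cmd 2: set ℓ=2.7278 → (κ,φ,ℓ)=(0.7250,11.14°,2.7278) → tip=(1.8889,0.3720,1.2667)
cmd 3: set φ=202.36° → (κ,φ,ℓ)=(0.7250,202.36°,2.7278) → tip=(-1.7804,-0.7324,1.2667)

-1.780 -0.732 1.267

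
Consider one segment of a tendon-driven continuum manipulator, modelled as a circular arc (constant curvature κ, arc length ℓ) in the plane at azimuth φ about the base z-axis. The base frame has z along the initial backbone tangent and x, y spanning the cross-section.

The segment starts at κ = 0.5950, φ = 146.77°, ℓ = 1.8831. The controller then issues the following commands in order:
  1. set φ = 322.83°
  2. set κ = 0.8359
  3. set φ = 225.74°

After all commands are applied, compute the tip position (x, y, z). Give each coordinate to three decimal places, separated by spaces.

initial: κ=0.5950, φ=146.77°, ℓ=1.8831
cmd 1: set φ=322.83° → (κ,φ,ℓ)=(0.5950,322.83°,1.8831) → tip=(0.7563,-0.5734,1.5131)
cmd 2: set κ=0.8359 → (κ,φ,ℓ)=(0.8359,322.83°,1.8831) → tip=(0.9564,-0.7252,1.1963)
cmd 3: set φ=225.74° → (κ,φ,ℓ)=(0.8359,225.74°,1.8831) → tip=(-0.8377,-0.8596,1.1963)

-0.838 -0.860 1.196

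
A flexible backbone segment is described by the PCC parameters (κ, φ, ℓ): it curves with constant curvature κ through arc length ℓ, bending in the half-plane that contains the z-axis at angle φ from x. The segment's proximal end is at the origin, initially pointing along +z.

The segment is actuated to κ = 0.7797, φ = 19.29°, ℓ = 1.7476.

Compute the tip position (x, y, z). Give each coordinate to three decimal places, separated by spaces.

0.960 0.336 1.255

θ = κ·ℓ = 0.7797 × 1.7476 = 1.36260 rad
ρ = (1 − cos θ)/κ = (1 − 0.20669)/0.7797 = 1.01745
z = sin θ / κ = 0.97841/0.7797 = 1.25485
x = ρ cos φ = 1.01745 × cos(19.29°) = 0.96033
y = ρ sin φ = 1.01745 × sin(19.29°) = 0.33612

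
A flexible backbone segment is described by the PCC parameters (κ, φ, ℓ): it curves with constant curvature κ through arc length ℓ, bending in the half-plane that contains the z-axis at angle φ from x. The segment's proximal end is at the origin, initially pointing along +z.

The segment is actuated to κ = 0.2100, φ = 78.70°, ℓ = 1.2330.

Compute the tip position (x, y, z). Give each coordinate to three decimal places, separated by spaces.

0.031 0.156 1.219

θ = κ·ℓ = 0.2100 × 1.2330 = 0.25893 rad
ρ = (1 − cos θ)/κ = (1 − 0.96666)/0.2100 = 0.15874
z = sin θ / κ = 0.25605/0.2100 = 1.21927
x = ρ cos φ = 0.15874 × cos(78.70°) = 0.03110
y = ρ sin φ = 0.15874 × sin(78.70°) = 0.15566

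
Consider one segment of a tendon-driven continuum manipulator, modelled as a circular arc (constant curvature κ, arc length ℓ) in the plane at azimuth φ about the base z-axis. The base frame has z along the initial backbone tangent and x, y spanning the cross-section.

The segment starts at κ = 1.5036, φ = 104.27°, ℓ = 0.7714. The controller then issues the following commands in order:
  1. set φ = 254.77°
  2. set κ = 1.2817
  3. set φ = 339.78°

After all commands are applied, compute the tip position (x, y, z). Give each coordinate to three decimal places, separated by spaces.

initial: κ=1.5036, φ=104.27°, ℓ=0.7714
cmd 1: set φ=254.77° → (κ,φ,ℓ)=(1.5036,254.77°,0.7714) → tip=(-0.1049,-0.3854,0.6097)
cmd 2: set κ=1.2817 → (κ,φ,ℓ)=(1.2817,254.77°,0.7714) → tip=(-0.0923,-0.3389,0.6517)
cmd 3: set φ=339.78° → (κ,φ,ℓ)=(1.2817,339.78°,0.7714) → tip=(0.3296,-0.1214,0.6517)

0.330 -0.121 0.652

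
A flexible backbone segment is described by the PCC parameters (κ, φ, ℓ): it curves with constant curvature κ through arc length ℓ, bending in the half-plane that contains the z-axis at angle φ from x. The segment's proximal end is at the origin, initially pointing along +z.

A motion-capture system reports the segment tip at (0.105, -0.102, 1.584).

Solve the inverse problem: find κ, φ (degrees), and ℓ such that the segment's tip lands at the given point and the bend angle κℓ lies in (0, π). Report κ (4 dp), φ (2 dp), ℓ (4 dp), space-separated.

ρ = √(x²+y²) = √(0.105² + -0.102²) = 0.14639
φ = atan2(y, x) mod 360° = atan2(-0.102, 0.105) = 315.8303°
|p|² = ρ² + z² = 0.14639² + 1.584² = 2.53049
κ = 2ρ / |p|² = 2×0.14639 / 2.53049 = 0.11570
θ = 2·atan2(ρ, z) = 2·atan2(0.14639, 1.584) = 0.18431 rad
ℓ = θ/κ = 0.18431/0.11570 = 1.59300

0.1157 315.83 1.5930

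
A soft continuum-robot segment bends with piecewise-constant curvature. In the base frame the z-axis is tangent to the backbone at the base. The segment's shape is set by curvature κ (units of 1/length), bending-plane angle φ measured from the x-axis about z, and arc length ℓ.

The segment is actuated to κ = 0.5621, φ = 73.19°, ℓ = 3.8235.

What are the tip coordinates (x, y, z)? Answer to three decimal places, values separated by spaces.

0.796 2.634 1.490

θ = κ·ℓ = 0.5621 × 3.8235 = 2.14919 rad
ρ = (1 − cos θ)/κ = (1 − -0.54668)/0.5621 = 2.75161
z = sin θ / κ = 0.83734/0.5621 = 1.48967
x = ρ cos φ = 2.75161 × cos(73.19°) = 0.79576
y = ρ sin φ = 2.75161 × sin(73.19°) = 2.63403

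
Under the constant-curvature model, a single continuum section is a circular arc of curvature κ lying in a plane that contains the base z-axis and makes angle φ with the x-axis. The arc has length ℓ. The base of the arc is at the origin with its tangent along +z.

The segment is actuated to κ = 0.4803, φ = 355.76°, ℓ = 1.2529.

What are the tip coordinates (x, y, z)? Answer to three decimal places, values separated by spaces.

0.365 -0.027 1.179

θ = κ·ℓ = 0.4803 × 1.2529 = 0.60177 rad
ρ = (1 − cos θ)/κ = (1 − 0.82434)/0.4803 = 0.36574
z = sin θ / κ = 0.56610/0.4803 = 1.17864
x = ρ cos φ = 0.36574 × cos(355.76°) = 0.36474
y = ρ sin φ = 0.36574 × sin(355.76°) = -0.02704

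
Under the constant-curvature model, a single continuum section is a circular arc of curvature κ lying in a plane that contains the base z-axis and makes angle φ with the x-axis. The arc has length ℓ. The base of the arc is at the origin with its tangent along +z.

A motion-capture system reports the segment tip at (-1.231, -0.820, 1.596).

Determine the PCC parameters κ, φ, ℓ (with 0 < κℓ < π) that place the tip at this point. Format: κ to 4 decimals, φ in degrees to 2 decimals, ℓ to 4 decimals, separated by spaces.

ρ = √(x²+y²) = √(-1.231² + -0.820²) = 1.47911
φ = atan2(y, x) mod 360° = atan2(-0.820, -1.231) = 213.6686°
|p|² = ρ² + z² = 1.47911² + 1.596² = 4.73498
κ = 2ρ / |p|² = 2×1.47911 / 4.73498 = 0.62476
θ = 2·atan2(ρ, z) = 2·atan2(1.47911, 1.596) = 1.49481 rad
ℓ = θ/κ = 1.49481/0.62476 = 2.39262

0.6248 213.67 2.3926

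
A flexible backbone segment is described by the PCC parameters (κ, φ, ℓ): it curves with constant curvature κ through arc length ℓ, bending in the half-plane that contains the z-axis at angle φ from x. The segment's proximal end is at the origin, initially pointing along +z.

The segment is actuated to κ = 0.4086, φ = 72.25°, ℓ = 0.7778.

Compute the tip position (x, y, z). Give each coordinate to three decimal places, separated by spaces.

θ = κ·ℓ = 0.4086 × 0.7778 = 0.31781 rad
ρ = (1 − cos θ)/κ = (1 − 0.94992)/0.4086 = 0.12256
z = sin θ / κ = 0.31249/0.4086 = 0.76477
x = ρ cos φ = 0.12256 × cos(72.25°) = 0.03736
y = ρ sin φ = 0.12256 × sin(72.25°) = 0.11672

0.037 0.117 0.765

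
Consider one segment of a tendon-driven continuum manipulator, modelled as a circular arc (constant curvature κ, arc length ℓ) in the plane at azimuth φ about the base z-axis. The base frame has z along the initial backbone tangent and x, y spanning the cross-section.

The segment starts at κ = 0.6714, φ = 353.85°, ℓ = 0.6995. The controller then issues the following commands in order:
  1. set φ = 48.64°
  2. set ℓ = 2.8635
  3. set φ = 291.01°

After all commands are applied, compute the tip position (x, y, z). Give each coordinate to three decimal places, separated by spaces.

initial: κ=0.6714, φ=353.85°, ℓ=0.6995
cmd 1: set φ=48.64° → (κ,φ,ℓ)=(0.6714,48.64°,0.6995) → tip=(0.1066,0.1210,0.6741)
cmd 2: set ℓ=2.8635 → (κ,φ,ℓ)=(0.6714,48.64°,2.8635) → tip=(1.3233,1.5031,1.3982)
cmd 3: set φ=291.01° → (κ,φ,ℓ)=(0.6714,291.01°,2.8635) → tip=(0.7180,-1.8695,1.3982)

0.718 -1.869 1.398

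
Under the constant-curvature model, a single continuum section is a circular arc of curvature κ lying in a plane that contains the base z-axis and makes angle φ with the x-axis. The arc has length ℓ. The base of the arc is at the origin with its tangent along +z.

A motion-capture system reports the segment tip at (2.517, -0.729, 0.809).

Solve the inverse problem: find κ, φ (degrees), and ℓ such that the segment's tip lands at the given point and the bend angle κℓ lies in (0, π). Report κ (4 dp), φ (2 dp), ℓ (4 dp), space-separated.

ρ = √(x²+y²) = √(2.517² + -0.729²) = 2.62044
φ = atan2(y, x) mod 360° = atan2(-0.729, 2.517) = 343.8474°
|p|² = ρ² + z² = 2.62044² + 0.809² = 7.52121
κ = 2ρ / |p|² = 2×2.62044 / 7.52121 = 0.69681
θ = 2·atan2(ρ, z) = 2·atan2(2.62044, 0.809) = 2.54271 rad
ℓ = θ/κ = 2.54271/0.69681 = 3.64904

0.6968 343.85 3.6490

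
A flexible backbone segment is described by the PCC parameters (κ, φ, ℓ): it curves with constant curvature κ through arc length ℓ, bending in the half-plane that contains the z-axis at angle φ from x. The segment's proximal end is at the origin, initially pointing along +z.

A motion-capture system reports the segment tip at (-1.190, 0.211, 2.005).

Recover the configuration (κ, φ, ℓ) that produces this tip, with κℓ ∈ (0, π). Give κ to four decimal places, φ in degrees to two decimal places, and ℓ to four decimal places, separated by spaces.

0.4410 169.95 2.4600

ρ = √(x²+y²) = √(-1.190² + 0.211²) = 1.20856
φ = atan2(y, x) mod 360° = atan2(0.211, -1.190) = 169.9453°
|p|² = ρ² + z² = 1.20856² + 2.005² = 5.48065
κ = 2ρ / |p|² = 2×1.20856 / 5.48065 = 0.44103
θ = 2·atan2(ρ, z) = 2·atan2(1.20856, 2.005) = 1.08491 rad
ℓ = θ/κ = 1.08491/0.44103 = 2.45996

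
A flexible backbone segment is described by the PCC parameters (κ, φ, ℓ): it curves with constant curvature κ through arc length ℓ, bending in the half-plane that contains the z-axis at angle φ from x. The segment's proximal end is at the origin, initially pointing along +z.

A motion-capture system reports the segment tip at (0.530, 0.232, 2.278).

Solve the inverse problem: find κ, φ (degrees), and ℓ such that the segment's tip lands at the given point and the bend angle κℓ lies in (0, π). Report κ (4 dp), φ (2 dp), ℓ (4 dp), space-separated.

ρ = √(x²+y²) = √(0.530² + 0.232²) = 0.57855
φ = atan2(y, x) mod 360° = atan2(0.232, 0.530) = 23.6407°
|p|² = ρ² + z² = 0.57855² + 2.278² = 5.52401
κ = 2ρ / |p|² = 2×0.57855 / 5.52401 = 0.20947
θ = 2·atan2(ρ, z) = 2·atan2(0.57855, 2.278) = 0.49743 rad
ℓ = θ/κ = 0.49743/0.20947 = 2.37473

0.2095 23.64 2.3747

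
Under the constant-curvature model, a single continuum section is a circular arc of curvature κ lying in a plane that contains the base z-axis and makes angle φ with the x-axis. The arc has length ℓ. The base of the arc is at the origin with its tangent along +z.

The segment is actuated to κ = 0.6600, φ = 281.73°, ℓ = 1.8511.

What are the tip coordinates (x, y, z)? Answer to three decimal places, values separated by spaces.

θ = κ·ℓ = 0.6600 × 1.8511 = 1.22173 rad
ρ = (1 − cos θ)/κ = (1 − 0.34202)/0.6600 = 0.99693
z = sin θ / κ = 0.93969/0.6600 = 1.42377
x = ρ cos φ = 0.99693 × cos(281.73°) = 0.20268
y = ρ sin φ = 0.99693 × sin(281.73°) = -0.97611

0.203 -0.976 1.424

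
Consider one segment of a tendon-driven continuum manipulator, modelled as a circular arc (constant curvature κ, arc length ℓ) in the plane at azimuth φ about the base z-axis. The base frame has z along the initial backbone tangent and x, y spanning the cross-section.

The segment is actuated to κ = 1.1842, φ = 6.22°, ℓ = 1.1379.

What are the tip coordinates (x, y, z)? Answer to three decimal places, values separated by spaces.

θ = κ·ℓ = 1.1842 × 1.1379 = 1.34750 rad
ρ = (1 − cos θ)/κ = (1 − 0.22144)/1.1842 = 0.65745
z = sin θ / κ = 0.97517/1.1842 = 0.82349
x = ρ cos φ = 0.65745 × cos(6.22°) = 0.65358
y = ρ sin φ = 0.65745 × sin(6.22°) = 0.07123

0.654 0.071 0.823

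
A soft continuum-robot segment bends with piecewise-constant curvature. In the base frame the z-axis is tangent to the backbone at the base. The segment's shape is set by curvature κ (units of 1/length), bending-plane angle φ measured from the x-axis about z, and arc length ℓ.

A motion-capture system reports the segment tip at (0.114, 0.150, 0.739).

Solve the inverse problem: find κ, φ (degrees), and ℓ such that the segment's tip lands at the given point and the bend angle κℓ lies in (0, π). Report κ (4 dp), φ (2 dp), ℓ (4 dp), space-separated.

ρ = √(x²+y²) = √(0.114² + 0.150²) = 0.18840
φ = atan2(y, x) mod 360° = atan2(0.150, 0.114) = 52.7652°
|p|² = ρ² + z² = 0.18840² + 0.739² = 0.58162
κ = 2ρ / |p|² = 2×0.18840 / 0.58162 = 0.64786
θ = 2·atan2(ρ, z) = 2·atan2(0.18840, 0.739) = 0.49925 rad
ℓ = θ/κ = 0.49925/0.64786 = 0.77062

0.6479 52.77 0.7706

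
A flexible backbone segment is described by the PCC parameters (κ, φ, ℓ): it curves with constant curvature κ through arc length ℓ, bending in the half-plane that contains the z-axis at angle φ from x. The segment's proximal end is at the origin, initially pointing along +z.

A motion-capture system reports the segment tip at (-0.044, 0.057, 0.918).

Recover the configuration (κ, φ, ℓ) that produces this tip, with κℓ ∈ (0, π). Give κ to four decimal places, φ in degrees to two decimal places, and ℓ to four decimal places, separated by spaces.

0.1698 127.67 0.9218

ρ = √(x²+y²) = √(-0.044² + 0.057²) = 0.07201
φ = atan2(y, x) mod 360° = atan2(0.057, -0.044) = 127.6656°
|p|² = ρ² + z² = 0.07201² + 0.918² = 0.84791
κ = 2ρ / |p|² = 2×0.07201 / 0.84791 = 0.16985
θ = 2·atan2(ρ, z) = 2·atan2(0.07201, 0.918) = 0.15656 rad
ℓ = θ/κ = 0.15656/0.16985 = 0.92176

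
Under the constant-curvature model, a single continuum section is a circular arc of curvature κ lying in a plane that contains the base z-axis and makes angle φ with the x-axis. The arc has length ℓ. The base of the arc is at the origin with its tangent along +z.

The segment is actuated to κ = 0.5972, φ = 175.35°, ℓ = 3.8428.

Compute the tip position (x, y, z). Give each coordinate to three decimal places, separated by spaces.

θ = κ·ℓ = 0.5972 × 3.8428 = 2.29492 rad
ρ = (1 − cos θ)/κ = (1 − -0.66248)/0.5972 = 2.78379
z = sin θ / κ = 0.74908/0.5972 = 1.25432
x = ρ cos φ = 2.78379 × cos(175.35°) = -2.77463
y = ρ sin φ = 2.78379 × sin(175.35°) = 0.22568

-2.775 0.226 1.254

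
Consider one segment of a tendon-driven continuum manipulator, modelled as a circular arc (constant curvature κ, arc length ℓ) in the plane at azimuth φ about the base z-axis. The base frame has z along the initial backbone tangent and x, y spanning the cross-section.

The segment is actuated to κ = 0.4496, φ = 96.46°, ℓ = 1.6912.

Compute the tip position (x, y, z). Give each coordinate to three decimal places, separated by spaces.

-0.069 0.609 1.533

θ = κ·ℓ = 0.4496 × 1.6912 = 0.76036 rad
ρ = (1 − cos θ)/κ = (1 − 0.72459)/0.4496 = 0.61258
z = sin θ / κ = 0.68918/0.4496 = 1.53288
x = ρ cos φ = 0.61258 × cos(96.46°) = -0.06892
y = ρ sin φ = 0.61258 × sin(96.46°) = 0.60869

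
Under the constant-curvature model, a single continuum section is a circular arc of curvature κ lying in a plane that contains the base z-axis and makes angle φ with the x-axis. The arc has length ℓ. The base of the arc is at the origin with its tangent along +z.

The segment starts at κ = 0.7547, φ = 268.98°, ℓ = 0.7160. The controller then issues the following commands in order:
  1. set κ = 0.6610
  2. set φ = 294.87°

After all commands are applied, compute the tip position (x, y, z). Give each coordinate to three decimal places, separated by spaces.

0.070 -0.151 0.690

initial: κ=0.7547, φ=268.98°, ℓ=0.7160
cmd 1: set κ=0.6610 → (κ,φ,ℓ)=(0.6610,268.98°,0.7160) → tip=(-0.0030,-0.1663,0.6896)
cmd 2: set φ=294.87° → (κ,φ,ℓ)=(0.6610,294.87°,0.7160) → tip=(0.0699,-0.1509,0.6896)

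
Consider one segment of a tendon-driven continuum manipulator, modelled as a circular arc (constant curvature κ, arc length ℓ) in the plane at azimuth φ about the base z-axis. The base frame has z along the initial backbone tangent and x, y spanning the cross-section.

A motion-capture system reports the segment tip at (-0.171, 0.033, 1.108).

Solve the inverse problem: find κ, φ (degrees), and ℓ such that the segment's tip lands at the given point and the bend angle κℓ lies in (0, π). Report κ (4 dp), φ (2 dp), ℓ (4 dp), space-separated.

0.2769 169.08 1.1262

ρ = √(x²+y²) = √(-0.171² + 0.033²) = 0.17416
φ = atan2(y, x) mod 360° = atan2(0.033, -0.171) = 169.0772°
|p|² = ρ² + z² = 0.17416² + 1.108² = 1.25799
κ = 2ρ / |p|² = 2×0.17416 / 1.25799 = 0.27688
θ = 2·atan2(ρ, z) = 2·atan2(0.17416, 1.108) = 0.31181 rad
ℓ = θ/κ = 0.31181/0.27688 = 1.12616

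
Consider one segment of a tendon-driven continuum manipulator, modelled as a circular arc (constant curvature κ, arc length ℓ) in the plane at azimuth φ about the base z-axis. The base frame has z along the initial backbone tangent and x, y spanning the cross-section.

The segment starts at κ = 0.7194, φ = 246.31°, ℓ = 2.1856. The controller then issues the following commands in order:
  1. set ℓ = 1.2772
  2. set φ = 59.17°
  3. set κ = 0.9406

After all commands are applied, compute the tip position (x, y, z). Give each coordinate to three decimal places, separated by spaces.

0.348 0.583 0.991

initial: κ=0.7194, φ=246.31°, ℓ=2.1856
cmd 1: set ℓ=1.2772 → (κ,φ,ℓ)=(0.7194,246.31°,1.2772) → tip=(-0.2196,-0.5006,1.1049)
cmd 2: set φ=59.17° → (κ,φ,ℓ)=(0.7194,59.17°,1.2772) → tip=(0.2801,0.4694,1.1049)
cmd 3: set κ=0.9406 → (κ,φ,ℓ)=(0.9406,59.17°,1.2772) → tip=(0.3481,0.5833,0.9914)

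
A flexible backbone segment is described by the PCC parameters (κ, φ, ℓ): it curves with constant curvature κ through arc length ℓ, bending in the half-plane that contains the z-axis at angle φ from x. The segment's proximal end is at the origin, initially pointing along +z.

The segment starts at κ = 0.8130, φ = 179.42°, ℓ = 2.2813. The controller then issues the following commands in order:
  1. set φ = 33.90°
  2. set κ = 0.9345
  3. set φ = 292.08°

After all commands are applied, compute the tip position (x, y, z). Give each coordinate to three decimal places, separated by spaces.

0.616 -1.519 0.906

initial: κ=0.8130, φ=179.42°, ℓ=2.2813
cmd 1: set φ=33.90° → (κ,φ,ℓ)=(0.8130,33.90°,2.2813) → tip=(1.3069,0.8782,1.1808)
cmd 2: set κ=0.9345 → (κ,φ,ℓ)=(0.9345,33.90°,2.2813) → tip=(1.3608,0.9144,0.9060)
cmd 3: set φ=292.08° → (κ,φ,ℓ)=(0.9345,292.08°,2.2813) → tip=(0.6163,-1.5192,0.9060)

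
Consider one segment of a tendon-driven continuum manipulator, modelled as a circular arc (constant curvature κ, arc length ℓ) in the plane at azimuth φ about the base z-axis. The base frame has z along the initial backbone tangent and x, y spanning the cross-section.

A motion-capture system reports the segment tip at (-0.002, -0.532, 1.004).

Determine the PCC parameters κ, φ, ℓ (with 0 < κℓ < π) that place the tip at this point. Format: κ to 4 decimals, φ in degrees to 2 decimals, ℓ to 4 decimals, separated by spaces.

ρ = √(x²+y²) = √(-0.002² + -0.532²) = 0.53200
φ = atan2(y, x) mod 360° = atan2(-0.532, -0.002) = 269.7846°
|p|² = ρ² + z² = 0.53200² + 1.004² = 1.29104
κ = 2ρ / |p|² = 2×0.53200 / 1.29104 = 0.82415
θ = 2·atan2(ρ, z) = 2·atan2(0.53200, 1.004) = 0.97454 rad
ℓ = θ/κ = 0.97454/0.82415 = 1.18248

0.8241 269.78 1.1825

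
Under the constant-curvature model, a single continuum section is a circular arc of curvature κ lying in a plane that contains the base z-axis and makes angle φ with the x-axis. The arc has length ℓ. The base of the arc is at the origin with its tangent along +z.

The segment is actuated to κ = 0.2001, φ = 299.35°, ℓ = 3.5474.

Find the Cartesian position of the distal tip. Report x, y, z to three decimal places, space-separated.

θ = κ·ℓ = 0.2001 × 3.5474 = 0.70983 rad
ρ = (1 − cos θ)/κ = (1 − 0.75847)/0.2001 = 1.20705
z = sin θ / κ = 0.65171/0.2001 = 3.25691
x = ρ cos φ = 1.20705 × cos(299.35°) = 0.59163
y = ρ sin φ = 1.20705 × sin(299.35°) = -1.05211

0.592 -1.052 3.257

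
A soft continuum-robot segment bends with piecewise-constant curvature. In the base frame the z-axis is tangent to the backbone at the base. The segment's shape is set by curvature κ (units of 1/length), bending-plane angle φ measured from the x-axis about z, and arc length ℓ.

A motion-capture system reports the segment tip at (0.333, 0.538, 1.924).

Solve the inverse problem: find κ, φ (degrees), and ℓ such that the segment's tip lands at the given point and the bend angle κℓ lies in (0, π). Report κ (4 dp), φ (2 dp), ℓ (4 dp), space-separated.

ρ = √(x²+y²) = √(0.333² + 0.538²) = 0.63272
φ = atan2(y, x) mod 360° = atan2(0.538, 0.333) = 58.2442°
|p|² = ρ² + z² = 0.63272² + 1.924² = 4.10211
κ = 2ρ / |p|² = 2×0.63272 / 4.10211 = 0.30848
θ = 2·atan2(ρ, z) = 2·atan2(0.63272, 1.924) = 0.63543 rad
ℓ = θ/κ = 0.63543/0.30848 = 2.05985

0.3085 58.24 2.0598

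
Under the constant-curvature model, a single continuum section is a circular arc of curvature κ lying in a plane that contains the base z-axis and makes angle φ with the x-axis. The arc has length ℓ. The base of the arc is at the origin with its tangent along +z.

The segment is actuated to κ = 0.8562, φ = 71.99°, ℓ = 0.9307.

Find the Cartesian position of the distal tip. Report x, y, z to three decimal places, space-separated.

θ = κ·ℓ = 0.8562 × 0.9307 = 0.79687 rad
ρ = (1 − cos θ)/κ = (1 − 0.69895)/0.8562 = 0.35161
z = sin θ / κ = 0.71517/0.8562 = 0.83528
x = ρ cos φ = 0.35161 × cos(71.99°) = 0.10871
y = ρ sin φ = 0.35161 × sin(71.99°) = 0.33438

0.109 0.334 0.835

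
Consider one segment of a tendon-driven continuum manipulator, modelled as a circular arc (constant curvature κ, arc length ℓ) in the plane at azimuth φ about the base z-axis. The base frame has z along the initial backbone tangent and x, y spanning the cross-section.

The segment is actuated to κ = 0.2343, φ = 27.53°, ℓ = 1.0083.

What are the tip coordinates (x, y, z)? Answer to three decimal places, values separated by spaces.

0.105 0.055 0.999

θ = κ·ℓ = 0.2343 × 1.0083 = 0.23624 rad
ρ = (1 − cos θ)/κ = (1 − 0.97222)/0.2343 = 0.11855
z = sin θ / κ = 0.23405/0.2343 = 0.99895
x = ρ cos φ = 0.11855 × cos(27.53°) = 0.10513
y = ρ sin φ = 0.11855 × sin(27.53°) = 0.05480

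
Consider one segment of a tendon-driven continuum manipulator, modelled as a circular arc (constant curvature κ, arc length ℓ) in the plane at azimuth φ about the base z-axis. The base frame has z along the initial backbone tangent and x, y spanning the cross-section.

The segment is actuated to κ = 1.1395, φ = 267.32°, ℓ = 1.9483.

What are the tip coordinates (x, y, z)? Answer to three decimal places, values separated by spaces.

-0.066 -1.407 0.699

θ = κ·ℓ = 1.1395 × 1.9483 = 2.22009 rad
ρ = (1 − cos θ)/κ = (1 − -0.60462)/1.1395 = 1.40818
z = sin θ / κ = 0.79651/1.1395 = 0.69900
x = ρ cos φ = 1.40818 × cos(267.32°) = -0.06584
y = ρ sin φ = 1.40818 × sin(267.32°) = -1.40664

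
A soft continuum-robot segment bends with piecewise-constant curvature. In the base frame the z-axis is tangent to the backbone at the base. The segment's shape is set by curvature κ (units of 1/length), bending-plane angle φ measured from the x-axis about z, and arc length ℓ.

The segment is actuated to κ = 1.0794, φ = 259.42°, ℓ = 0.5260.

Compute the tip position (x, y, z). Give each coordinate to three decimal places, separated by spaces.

θ = κ·ℓ = 1.0794 × 0.5260 = 0.56776 rad
ρ = (1 − cos θ)/κ = (1 − 0.84311)/1.0794 = 0.14535
z = sin θ / κ = 0.53775/1.0794 = 0.49819
x = ρ cos φ = 0.14535 × cos(259.42°) = -0.02669
y = ρ sin φ = 0.14535 × sin(259.42°) = -0.14288

-0.027 -0.143 0.498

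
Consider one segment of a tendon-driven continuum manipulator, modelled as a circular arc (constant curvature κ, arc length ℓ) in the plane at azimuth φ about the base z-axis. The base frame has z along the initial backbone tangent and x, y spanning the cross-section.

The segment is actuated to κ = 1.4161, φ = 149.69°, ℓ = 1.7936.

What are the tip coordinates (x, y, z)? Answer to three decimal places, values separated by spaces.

θ = κ·ℓ = 1.4161 × 1.7936 = 2.53992 rad
ρ = (1 − cos θ)/κ = (1 − -0.82439)/1.4161 = 1.28832
z = sin θ / κ = 0.56602/1.4161 = 0.39971
x = ρ cos φ = 1.28832 × cos(149.69°) = -1.11222
y = ρ sin φ = 1.28832 × sin(149.69°) = 0.65019

-1.112 0.650 0.400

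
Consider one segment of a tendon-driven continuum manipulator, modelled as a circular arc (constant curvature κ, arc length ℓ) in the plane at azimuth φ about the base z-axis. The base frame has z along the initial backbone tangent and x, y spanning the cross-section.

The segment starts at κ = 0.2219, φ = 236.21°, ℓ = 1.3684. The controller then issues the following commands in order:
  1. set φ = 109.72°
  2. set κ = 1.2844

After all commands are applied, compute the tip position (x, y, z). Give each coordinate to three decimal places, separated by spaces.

initial: κ=0.2219, φ=236.21°, ℓ=1.3684
cmd 1: set φ=109.72° → (κ,φ,ℓ)=(0.2219,109.72°,1.3684) → tip=(-0.0696,0.1941,1.3475)
cmd 2: set κ=1.2844 → (κ,φ,ℓ)=(1.2844,109.72°,1.3684) → tip=(-0.3115,0.8690,0.7650)

-0.311 0.869 0.765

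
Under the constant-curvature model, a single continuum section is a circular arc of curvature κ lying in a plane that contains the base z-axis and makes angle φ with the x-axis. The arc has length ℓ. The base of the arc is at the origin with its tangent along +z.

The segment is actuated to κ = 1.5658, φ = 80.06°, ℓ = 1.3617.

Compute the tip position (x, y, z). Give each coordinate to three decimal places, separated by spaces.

θ = κ·ℓ = 1.5658 × 1.3617 = 2.13215 rad
ρ = (1 − cos θ)/κ = (1 − -0.53233)/1.5658 = 0.97863
z = sin θ / κ = 0.84654/1.5658 = 0.54064
x = ρ cos φ = 0.97863 × cos(80.06°) = 0.16893
y = ρ sin φ = 0.97863 × sin(80.06°) = 0.96394

0.169 0.964 0.541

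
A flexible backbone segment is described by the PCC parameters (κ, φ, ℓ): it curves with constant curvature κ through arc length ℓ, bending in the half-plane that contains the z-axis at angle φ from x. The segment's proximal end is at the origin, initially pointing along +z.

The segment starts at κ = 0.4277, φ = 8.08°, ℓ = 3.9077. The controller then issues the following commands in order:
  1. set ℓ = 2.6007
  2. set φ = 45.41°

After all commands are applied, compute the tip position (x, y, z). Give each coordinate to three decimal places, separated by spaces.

0.915 0.928 2.097

initial: κ=0.4277, φ=8.08°, ℓ=3.9077
cmd 1: set ℓ=2.6007 → (κ,φ,ℓ)=(0.4277,8.08°,2.6007) → tip=(1.2904,0.1832,2.0966)
cmd 2: set φ=45.41° → (κ,φ,ℓ)=(0.4277,45.41°,2.6007) → tip=(0.9149,0.9281,2.0966)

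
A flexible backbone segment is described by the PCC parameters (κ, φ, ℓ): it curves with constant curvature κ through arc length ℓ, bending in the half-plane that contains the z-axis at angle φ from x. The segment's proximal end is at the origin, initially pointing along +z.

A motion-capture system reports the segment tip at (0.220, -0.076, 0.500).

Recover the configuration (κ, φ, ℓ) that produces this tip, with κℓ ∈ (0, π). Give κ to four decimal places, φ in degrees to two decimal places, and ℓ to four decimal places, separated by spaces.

ρ = √(x²+y²) = √(0.220² + -0.076²) = 0.23276
φ = atan2(y, x) mod 360° = atan2(-0.076, 0.220) = 340.9423°
|p|² = ρ² + z² = 0.23276² + 0.500² = 0.30418
κ = 2ρ / |p|² = 2×0.23276 / 0.30418 = 1.53041
θ = 2·atan2(ρ, z) = 2·atan2(0.23276, 0.500) = 0.87136 rad
ℓ = θ/κ = 0.87136/1.53041 = 0.56936

1.5304 340.94 0.5694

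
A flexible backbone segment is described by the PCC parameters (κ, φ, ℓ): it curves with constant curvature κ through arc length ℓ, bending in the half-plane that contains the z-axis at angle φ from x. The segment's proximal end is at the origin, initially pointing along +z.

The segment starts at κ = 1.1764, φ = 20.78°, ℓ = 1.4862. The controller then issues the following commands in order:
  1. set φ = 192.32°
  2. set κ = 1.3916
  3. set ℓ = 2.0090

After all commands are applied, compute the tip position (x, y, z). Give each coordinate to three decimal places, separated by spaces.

-1.363 -0.298 0.244

initial: κ=1.1764, φ=20.78°, ℓ=1.4862
cmd 1: set φ=192.32° → (κ,φ,ℓ)=(1.1764,192.32°,1.4862) → tip=(-0.9772,-0.2134,0.8367)
cmd 2: set κ=1.3916 → (κ,φ,ℓ)=(1.3916,192.32°,1.4862) → tip=(-1.0370,-0.2265,0.6315)
cmd 3: set ℓ=2.0090 → (κ,φ,ℓ)=(1.3916,192.32°,2.0090) → tip=(-1.3625,-0.2976,0.2436)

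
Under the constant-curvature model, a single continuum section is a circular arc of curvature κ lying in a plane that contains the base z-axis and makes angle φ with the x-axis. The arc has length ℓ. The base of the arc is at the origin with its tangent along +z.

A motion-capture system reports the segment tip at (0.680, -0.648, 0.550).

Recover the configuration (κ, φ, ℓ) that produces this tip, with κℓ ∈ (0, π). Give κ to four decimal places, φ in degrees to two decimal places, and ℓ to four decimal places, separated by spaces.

1.5856 316.38 1.3132

ρ = √(x²+y²) = √(0.680² + -0.648²) = 0.93931
φ = atan2(y, x) mod 360° = atan2(-0.648, 0.680) = 316.3804°
|p|² = ρ² + z² = 0.93931² + 0.550² = 1.18480
κ = 2ρ / |p|² = 2×0.93931 / 1.18480 = 1.58560
θ = 2·atan2(ρ, z) = 2·atan2(0.93931, 0.550) = 2.08216 rad
ℓ = θ/κ = 2.08216/1.58560 = 1.31317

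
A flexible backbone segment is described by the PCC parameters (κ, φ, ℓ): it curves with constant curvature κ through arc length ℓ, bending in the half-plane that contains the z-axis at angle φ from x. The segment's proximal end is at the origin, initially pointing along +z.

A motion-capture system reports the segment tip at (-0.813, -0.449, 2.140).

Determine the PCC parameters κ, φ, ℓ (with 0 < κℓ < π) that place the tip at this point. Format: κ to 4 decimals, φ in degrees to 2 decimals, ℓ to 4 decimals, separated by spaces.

ρ = √(x²+y²) = √(-0.813² + -0.449²) = 0.92875
φ = atan2(y, x) mod 360° = atan2(-0.449, -0.813) = 208.9108°
|p|² = ρ² + z² = 0.92875² + 2.140² = 5.44217
κ = 2ρ / |p|² = 2×0.92875 / 5.44217 = 0.34131
θ = 2·atan2(ρ, z) = 2·atan2(0.92875, 2.140) = 0.81893 rad
ℓ = θ/κ = 0.81893/0.34131 = 2.39933

0.3413 208.91 2.3993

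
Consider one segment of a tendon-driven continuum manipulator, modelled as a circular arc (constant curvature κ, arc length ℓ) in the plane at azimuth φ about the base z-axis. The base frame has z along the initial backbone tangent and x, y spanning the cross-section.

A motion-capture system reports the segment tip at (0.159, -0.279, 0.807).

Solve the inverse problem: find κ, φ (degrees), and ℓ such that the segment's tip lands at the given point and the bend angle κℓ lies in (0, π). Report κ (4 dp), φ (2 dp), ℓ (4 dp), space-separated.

0.8514 299.68 0.8897

ρ = √(x²+y²) = √(0.159² + -0.279²) = 0.32113
φ = atan2(y, x) mod 360° = atan2(-0.279, 0.159) = 299.6785°
|p|² = ρ² + z² = 0.32113² + 0.807² = 0.75437
κ = 2ρ / |p|² = 2×0.32113 / 0.75437 = 0.85137
θ = 2·atan2(ρ, z) = 2·atan2(0.32113, 0.807) = 0.75743 rad
ℓ = θ/κ = 0.75743/0.85137 = 0.88966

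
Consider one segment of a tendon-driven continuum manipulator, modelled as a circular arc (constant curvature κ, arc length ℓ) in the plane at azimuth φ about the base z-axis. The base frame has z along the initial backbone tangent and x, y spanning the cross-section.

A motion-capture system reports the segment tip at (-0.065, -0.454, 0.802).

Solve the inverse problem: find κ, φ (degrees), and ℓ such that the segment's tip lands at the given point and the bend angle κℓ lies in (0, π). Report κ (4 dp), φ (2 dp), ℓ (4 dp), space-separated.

1.0746 261.85 0.9668

ρ = √(x²+y²) = √(-0.065² + -0.454²) = 0.45863
φ = atan2(y, x) mod 360° = atan2(-0.454, -0.065) = 261.8522°
|p|² = ρ² + z² = 0.45863² + 0.802² = 0.85355
κ = 2ρ / |p|² = 2×0.45863 / 0.85355 = 1.07465
θ = 2·atan2(ρ, z) = 2·atan2(0.45863, 0.802) = 1.03894 rad
ℓ = θ/κ = 1.03894/1.07465 = 0.96677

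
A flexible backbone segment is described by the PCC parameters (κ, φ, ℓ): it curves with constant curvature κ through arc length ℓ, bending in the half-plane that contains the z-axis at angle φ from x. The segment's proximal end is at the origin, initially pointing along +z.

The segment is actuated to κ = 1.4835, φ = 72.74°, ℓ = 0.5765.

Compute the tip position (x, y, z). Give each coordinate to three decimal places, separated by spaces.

0.069 0.221 0.509

θ = κ·ℓ = 1.4835 × 0.5765 = 0.85524 rad
ρ = (1 − cos θ)/κ = (1 − 0.65604)/1.4835 = 0.23186
z = sin θ / κ = 0.75473/1.4835 = 0.50875
x = ρ cos φ = 0.23186 × cos(72.74°) = 0.06879
y = ρ sin φ = 0.23186 × sin(72.74°) = 0.22142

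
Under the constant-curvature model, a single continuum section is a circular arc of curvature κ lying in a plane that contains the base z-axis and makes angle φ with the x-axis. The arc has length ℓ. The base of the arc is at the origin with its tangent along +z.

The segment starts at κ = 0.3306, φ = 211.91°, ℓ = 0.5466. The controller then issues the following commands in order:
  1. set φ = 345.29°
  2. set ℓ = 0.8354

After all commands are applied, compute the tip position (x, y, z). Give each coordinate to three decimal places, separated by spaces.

initial: κ=0.3306, φ=211.91°, ℓ=0.5466
cmd 1: set φ=345.29° → (κ,φ,ℓ)=(0.3306,345.29°,0.5466) → tip=(0.0476,-0.0125,0.5436)
cmd 2: set ℓ=0.8354 → (κ,φ,ℓ)=(0.3306,345.29°,0.8354) → tip=(0.1109,-0.0291,0.8248)

0.111 -0.029 0.825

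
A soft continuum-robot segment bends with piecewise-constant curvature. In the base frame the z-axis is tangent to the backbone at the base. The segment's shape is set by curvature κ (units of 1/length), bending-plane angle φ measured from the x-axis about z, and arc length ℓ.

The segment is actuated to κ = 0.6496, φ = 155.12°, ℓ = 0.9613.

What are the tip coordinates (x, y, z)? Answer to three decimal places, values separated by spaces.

-0.264 0.122 0.900

θ = κ·ℓ = 0.6496 × 0.9613 = 0.62446 rad
ρ = (1 − cos θ)/κ = (1 − 0.81128)/0.6496 = 0.29052
z = sin θ / κ = 0.58466/0.6496 = 0.90003
x = ρ cos φ = 0.29052 × cos(155.12°) = -0.26356
y = ρ sin φ = 0.29052 × sin(155.12°) = 0.12223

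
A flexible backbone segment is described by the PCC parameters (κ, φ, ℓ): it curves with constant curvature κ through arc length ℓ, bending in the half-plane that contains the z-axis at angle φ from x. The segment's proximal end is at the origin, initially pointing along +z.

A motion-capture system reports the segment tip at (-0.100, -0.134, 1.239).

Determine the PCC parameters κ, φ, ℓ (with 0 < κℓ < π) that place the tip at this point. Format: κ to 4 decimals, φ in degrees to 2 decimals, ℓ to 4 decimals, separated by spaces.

0.2139 233.27 1.2540

ρ = √(x²+y²) = √(-0.100² + -0.134²) = 0.16720
φ = atan2(y, x) mod 360° = atan2(-0.134, -0.100) = 233.2672°
|p|² = ρ² + z² = 0.16720² + 1.239² = 1.56308
κ = 2ρ / |p|² = 2×0.16720 / 1.56308 = 0.21394
θ = 2·atan2(ρ, z) = 2·atan2(0.16720, 1.239) = 0.26828 rad
ℓ = θ/κ = 0.26828/0.21394 = 1.25399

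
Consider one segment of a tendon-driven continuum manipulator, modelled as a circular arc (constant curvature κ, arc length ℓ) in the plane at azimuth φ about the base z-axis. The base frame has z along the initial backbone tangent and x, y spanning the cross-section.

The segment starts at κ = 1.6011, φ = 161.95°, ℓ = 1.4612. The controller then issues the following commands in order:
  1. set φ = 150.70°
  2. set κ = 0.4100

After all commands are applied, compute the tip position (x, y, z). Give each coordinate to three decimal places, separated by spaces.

-0.370 0.208 1.375

initial: κ=1.6011, φ=161.95°, ℓ=1.4612
cmd 1: set φ=150.70° → (κ,φ,ℓ)=(1.6011,150.70°,1.4612) → tip=(-0.9233,0.5182,0.4489)
cmd 2: set κ=0.4100 → (κ,φ,ℓ)=(0.4100,150.70°,1.4612) → tip=(-0.3704,0.2079,1.3753)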